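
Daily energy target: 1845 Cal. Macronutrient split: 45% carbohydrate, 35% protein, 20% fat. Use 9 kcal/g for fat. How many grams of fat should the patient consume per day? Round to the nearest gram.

Fat energy = 20% × 1845 = 369 kcal.
At 9 kcal/g: 369 ÷ 9 = 41 g.

41 g/day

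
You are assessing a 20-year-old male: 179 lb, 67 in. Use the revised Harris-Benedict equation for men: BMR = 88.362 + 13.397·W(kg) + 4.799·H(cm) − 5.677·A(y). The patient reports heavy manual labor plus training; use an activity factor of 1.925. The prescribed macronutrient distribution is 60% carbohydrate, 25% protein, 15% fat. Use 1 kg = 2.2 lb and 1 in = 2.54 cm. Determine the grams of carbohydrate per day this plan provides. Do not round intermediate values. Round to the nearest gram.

543 g/day

Convert to metric: weight = 179 ÷ 2.2 = 81.3636 kg; height = 67 × 2.54 = 170.18 cm.
Harris-Benedict: BMR = 88.362 + 13.397(81.3636) + 4.799(170.18) − 5.677(20) = 1881.5445 kcal/day.
TEE = 1881.5445 × 1.925 = 3621.9731 kcal/day.
Carbohydrate energy = 60% × 3621.9731 = 2173.1838 kcal.
Carbohydrate = 2173.1838 ÷ 4 kcal/g = 543.296 g.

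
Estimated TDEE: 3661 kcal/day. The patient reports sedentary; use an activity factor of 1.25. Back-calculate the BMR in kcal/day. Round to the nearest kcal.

BMR = TEE ÷ activity factor = 3661 ÷ 1.25 = 2928.8 kcal/day.

2929 kcal/day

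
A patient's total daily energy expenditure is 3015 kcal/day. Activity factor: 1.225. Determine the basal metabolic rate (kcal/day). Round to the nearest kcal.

2461 kcal/day

BMR = TEE ÷ activity factor = 3015 ÷ 1.225 = 2461.2245 kcal/day.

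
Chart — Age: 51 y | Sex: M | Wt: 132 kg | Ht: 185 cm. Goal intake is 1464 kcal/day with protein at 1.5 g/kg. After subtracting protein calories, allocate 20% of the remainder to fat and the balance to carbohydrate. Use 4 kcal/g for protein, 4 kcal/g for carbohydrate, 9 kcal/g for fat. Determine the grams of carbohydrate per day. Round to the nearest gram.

Protein = 1.5 × 132 = 198 g → 198 × 4 = 792 kcal.
Non-protein calories = 1464 − 792 = 672 kcal.
Fat: 20% × 672 = 134.4 kcal; carbohydrate: 537.6 kcal.
Carbohydrate: 537.6 kcal ÷ 4 kcal/g = 134.4 g.

134 g/day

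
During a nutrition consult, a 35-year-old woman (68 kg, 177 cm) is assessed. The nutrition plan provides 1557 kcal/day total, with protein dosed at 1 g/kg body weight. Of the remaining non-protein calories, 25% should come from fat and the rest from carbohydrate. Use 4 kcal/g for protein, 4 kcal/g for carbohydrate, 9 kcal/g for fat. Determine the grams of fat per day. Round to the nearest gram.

Protein = 1 × 68 = 68 g → 68 × 4 = 272 kcal.
Non-protein calories = 1557 − 272 = 1285 kcal.
Fat: 25% × 1285 = 321.25 kcal; carbohydrate: 963.75 kcal.
Fat: 321.25 kcal ÷ 9 kcal/g = 35.6944 g.

36 g/day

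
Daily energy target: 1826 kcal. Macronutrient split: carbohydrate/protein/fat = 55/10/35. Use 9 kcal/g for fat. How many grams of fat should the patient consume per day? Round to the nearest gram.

Fat energy = 35% × 1826 = 639.1 kcal.
At 9 kcal/g: 639.1 ÷ 9 = 71.0111 g.

71 g/day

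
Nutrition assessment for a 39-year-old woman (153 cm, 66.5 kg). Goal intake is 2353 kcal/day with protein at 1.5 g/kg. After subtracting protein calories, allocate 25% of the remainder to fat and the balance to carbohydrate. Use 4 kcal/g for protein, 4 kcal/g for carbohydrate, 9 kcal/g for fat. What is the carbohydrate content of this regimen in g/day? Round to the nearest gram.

Protein = 1.5 × 66.5 = 99.75 g → 99.75 × 4 = 399 kcal.
Non-protein calories = 2353 − 399 = 1954 kcal.
Fat: 25% × 1954 = 488.5 kcal; carbohydrate: 1465.5 kcal.
Carbohydrate: 1465.5 kcal ÷ 4 kcal/g = 366.375 g.

366 g/day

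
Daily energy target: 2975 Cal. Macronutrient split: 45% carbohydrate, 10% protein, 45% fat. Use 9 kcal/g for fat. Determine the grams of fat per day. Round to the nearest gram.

Fat energy = 45% × 2975 = 1338.75 kcal.
At 9 kcal/g: 1338.75 ÷ 9 = 148.75 g.

149 g/day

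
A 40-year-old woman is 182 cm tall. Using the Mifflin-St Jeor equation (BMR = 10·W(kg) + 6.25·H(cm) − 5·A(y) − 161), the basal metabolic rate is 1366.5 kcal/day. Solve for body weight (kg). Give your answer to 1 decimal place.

59.0 kg

1366.5 = 10·W + 6.25(182) − 5(40) − 161
10·W = 1366.5 − 776.5 = 590, so W = 59 kg.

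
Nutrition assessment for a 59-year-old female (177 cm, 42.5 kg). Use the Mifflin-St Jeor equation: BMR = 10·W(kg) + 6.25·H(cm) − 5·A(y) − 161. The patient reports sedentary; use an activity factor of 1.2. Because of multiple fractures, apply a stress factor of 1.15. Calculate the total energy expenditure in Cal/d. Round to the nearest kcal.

1484 Cal/d

Mifflin-St Jeor (female): BMR = 10(42.5) + 6.25(177) − 5(59) − 161 = 425 + 1106.25 − 295 − 161 = 1075.25 kcal/day.
TEE = BMR × activity factor = 1075.25 × 1.2 = 1290.3 kcal/day.
Apply stress factor: 1290.3 × 1.15 = 1483.845 kcal/day.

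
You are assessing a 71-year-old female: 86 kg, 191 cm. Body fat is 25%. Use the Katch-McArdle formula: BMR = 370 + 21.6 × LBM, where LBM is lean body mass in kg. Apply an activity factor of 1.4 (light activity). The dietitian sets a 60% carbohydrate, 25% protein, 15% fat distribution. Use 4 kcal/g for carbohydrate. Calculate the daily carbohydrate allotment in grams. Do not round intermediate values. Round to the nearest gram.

LBM = 86 × (1 − 0.25) = 64.5 kg. Katch-McArdle: BMR = 370 + 21.6 × 64.5 = 1763.2 kcal/day.
TEE = 1763.2 × 1.4 = 2468.48 kcal/day.
Carbohydrate energy = 60% × 2468.48 = 1481.088 kcal.
Carbohydrate = 1481.088 ÷ 4 kcal/g = 370.272 g.

370 g/day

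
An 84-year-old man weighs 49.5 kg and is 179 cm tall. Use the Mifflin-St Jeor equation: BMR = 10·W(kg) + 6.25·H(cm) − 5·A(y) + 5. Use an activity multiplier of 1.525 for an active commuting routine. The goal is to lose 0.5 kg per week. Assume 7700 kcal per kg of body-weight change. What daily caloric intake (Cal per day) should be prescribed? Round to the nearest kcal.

Mifflin-St Jeor (male): BMR = 10(49.5) + 6.25(179) − 5(84) + 5 = 495 + 1118.75 − 420 + 5 = 1198.75 kcal/day.
TEE = 1198.75 × 1.525 = 1828.0938 kcal/day.
Required daily deficit = 0.5 × 7700 ÷ 7 = 550 kcal/day.
Target intake = 1828.0938 − 550 = 1278.0938 kcal/day.

1278 Cal per day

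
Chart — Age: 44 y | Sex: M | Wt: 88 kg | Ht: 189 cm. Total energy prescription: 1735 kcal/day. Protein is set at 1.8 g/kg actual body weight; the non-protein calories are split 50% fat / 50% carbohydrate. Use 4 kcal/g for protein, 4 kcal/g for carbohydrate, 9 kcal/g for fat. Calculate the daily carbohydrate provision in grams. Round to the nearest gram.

Protein = 1.8 × 88 = 158.4 g → 158.4 × 4 = 633.6 kcal.
Non-protein calories = 1735 − 633.6 = 1101.4 kcal.
Fat: 50% × 1101.4 = 550.7 kcal; carbohydrate: 550.7 kcal.
Carbohydrate: 550.7 kcal ÷ 4 kcal/g = 137.675 g.

138 g/day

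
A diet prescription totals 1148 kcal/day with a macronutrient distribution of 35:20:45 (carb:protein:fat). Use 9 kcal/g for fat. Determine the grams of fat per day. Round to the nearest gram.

Fat energy = 45% × 1148 = 516.6 kcal.
At 9 kcal/g: 516.6 ÷ 9 = 57.4 g.

57 g/day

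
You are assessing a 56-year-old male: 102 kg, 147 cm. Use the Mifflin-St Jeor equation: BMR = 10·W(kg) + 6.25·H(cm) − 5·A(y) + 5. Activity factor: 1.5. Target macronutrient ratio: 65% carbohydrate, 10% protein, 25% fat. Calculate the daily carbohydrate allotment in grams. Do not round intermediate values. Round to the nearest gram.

406 g/day

Mifflin-St Jeor (male): BMR = 10(102) + 6.25(147) − 5(56) + 5 = 1020 + 918.75 − 280 + 5 = 1663.75 kcal/day.
TEE = 1663.75 × 1.5 = 2495.625 kcal/day.
Carbohydrate energy = 65% × 2495.625 = 1622.1563 kcal.
Carbohydrate = 1622.1563 ÷ 4 kcal/g = 405.5391 g.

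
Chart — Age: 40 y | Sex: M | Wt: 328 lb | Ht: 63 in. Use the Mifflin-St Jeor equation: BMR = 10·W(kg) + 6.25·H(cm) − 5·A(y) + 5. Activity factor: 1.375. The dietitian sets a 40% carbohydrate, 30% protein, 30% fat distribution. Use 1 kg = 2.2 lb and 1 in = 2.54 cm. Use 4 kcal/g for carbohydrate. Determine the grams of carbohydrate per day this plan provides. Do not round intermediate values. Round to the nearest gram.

Convert to metric: weight = 328 ÷ 2.2 = 149.0909 kg; height = 63 × 2.54 = 160.02 cm.
Mifflin-St Jeor (male): BMR = 10(149.0909) + 6.25(160.02) − 5(40) + 5 = 1490.9091 + 1000.125 − 200 + 5 = 2296.0341 kcal/day.
TEE = 2296.0341 × 1.375 = 3157.0469 kcal/day.
Carbohydrate energy = 40% × 3157.0469 = 1262.8188 kcal.
Carbohydrate = 1262.8188 ÷ 4 kcal/g = 315.7047 g.

316 g/day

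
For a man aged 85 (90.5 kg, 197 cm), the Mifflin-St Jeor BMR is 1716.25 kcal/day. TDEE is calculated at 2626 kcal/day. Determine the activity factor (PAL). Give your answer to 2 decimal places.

Activity factor = TEE ÷ BMR = 2626 ÷ 1716.25 = 1.53.

1.53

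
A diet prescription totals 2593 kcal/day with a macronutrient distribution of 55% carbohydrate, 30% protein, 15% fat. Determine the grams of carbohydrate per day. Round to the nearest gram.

357 g/day

Carbohydrate energy = 55% × 2593 = 1426.15 kcal.
At 4 kcal/g: 1426.15 ÷ 4 = 356.5375 g.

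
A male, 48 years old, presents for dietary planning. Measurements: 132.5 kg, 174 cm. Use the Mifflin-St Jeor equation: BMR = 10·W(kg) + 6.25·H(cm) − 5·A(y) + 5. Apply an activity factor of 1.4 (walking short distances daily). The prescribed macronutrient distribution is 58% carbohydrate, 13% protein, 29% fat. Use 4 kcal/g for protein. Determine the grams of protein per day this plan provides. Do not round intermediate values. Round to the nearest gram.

Mifflin-St Jeor (male): BMR = 10(132.5) + 6.25(174) − 5(48) + 5 = 1325 + 1087.5 − 240 + 5 = 2177.5 kcal/day.
TEE = 2177.5 × 1.4 = 3048.5 kcal/day.
Protein energy = 13% × 3048.5 = 396.305 kcal.
Protein = 396.305 ÷ 4 kcal/g = 99.0763 g.

99 g/day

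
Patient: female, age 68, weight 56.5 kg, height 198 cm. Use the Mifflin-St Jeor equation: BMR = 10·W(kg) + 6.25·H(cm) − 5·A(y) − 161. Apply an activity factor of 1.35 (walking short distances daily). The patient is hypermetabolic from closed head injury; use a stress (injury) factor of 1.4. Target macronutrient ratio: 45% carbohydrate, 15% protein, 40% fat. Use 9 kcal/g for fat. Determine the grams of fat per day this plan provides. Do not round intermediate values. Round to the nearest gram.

Mifflin-St Jeor (female): BMR = 10(56.5) + 6.25(198) − 5(68) − 161 = 565 + 1237.5 − 340 − 161 = 1301.5 kcal/day.
TEE = 1301.5 × 1.35 = 1757.025 kcal/day.
With stress factor 1.4: 1757.025 × 1.4 = 2459.835 kcal/day.
Fat energy = 40% × 2459.835 = 983.934 kcal.
Fat = 983.934 ÷ 9 kcal/g = 109.326 g.

109 g/day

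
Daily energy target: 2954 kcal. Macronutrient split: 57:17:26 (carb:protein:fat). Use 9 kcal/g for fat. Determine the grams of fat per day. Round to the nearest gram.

85 g/day

Fat energy = 26% × 2954 = 768.04 kcal.
At 9 kcal/g: 768.04 ÷ 9 = 85.3378 g.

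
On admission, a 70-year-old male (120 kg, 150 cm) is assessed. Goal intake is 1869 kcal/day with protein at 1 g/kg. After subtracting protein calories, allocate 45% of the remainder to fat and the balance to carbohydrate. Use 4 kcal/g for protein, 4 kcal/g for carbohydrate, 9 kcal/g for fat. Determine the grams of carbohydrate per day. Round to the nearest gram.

Protein = 1 × 120 = 120 g → 120 × 4 = 480 kcal.
Non-protein calories = 1869 − 480 = 1389 kcal.
Fat: 45% × 1389 = 625.05 kcal; carbohydrate: 763.95 kcal.
Carbohydrate: 763.95 kcal ÷ 4 kcal/g = 190.9875 g.

191 g/day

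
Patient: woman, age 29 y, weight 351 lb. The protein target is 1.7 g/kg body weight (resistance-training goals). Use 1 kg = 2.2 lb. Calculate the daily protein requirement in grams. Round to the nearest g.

Weight in kg = 351 ÷ 2.2 = 159.5455 kg.
Protein = 1.7 g/kg × 159.5455 kg = 271.2273 g/day.

271 g/day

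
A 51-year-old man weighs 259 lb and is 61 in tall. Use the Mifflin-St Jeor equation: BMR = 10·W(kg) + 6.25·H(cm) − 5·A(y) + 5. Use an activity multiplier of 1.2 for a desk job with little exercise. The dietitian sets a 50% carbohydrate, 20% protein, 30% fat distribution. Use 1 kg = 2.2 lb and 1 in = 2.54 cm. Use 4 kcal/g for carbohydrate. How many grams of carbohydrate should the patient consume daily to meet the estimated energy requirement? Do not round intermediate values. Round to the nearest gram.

284 g/day

Convert to metric: weight = 259 ÷ 2.2 = 117.7273 kg; height = 61 × 2.54 = 154.94 cm.
Mifflin-St Jeor (male): BMR = 10(117.7273) + 6.25(154.94) − 5(51) + 5 = 1177.2727 + 968.375 − 255 + 5 = 1895.6477 kcal/day.
TEE = 1895.6477 × 1.2 = 2274.7773 kcal/day.
Carbohydrate energy = 50% × 2274.7773 = 1137.3886 kcal.
Carbohydrate = 1137.3886 ÷ 4 kcal/g = 284.3472 g.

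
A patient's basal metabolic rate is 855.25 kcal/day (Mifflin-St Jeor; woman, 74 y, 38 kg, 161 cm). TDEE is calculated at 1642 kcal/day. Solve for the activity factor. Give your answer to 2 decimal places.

1.92

Activity factor = TEE ÷ BMR = 1642 ÷ 855.25 = 1.92.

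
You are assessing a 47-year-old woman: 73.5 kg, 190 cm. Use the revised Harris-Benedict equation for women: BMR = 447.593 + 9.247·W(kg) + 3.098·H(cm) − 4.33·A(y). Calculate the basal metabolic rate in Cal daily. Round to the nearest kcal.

Harris-Benedict: BMR = 447.593 + 9.247(73.5) + 3.098(190) − 4.33(47) = 1512.3575 kcal/day.

1512 Cal daily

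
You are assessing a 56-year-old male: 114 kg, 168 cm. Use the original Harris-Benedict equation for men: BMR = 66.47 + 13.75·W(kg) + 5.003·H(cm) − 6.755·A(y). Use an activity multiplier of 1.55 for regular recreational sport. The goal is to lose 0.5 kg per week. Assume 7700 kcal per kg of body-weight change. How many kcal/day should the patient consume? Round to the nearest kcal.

2699 kcal/day

Harris-Benedict: BMR = 66.47 + 13.75(114) + 5.003(168) − 6.755(56) = 2096.194 kcal/day.
TEE = 2096.194 × 1.55 = 3249.1007 kcal/day.
Required daily deficit = 0.5 × 7700 ÷ 7 = 550 kcal/day.
Target intake = 3249.1007 − 550 = 2699.1007 kcal/day.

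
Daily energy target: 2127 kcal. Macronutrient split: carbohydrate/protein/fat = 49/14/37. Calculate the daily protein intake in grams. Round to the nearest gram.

74 g/day

Protein energy = 14% × 2127 = 297.78 kcal.
At 4 kcal/g: 297.78 ÷ 4 = 74.445 g.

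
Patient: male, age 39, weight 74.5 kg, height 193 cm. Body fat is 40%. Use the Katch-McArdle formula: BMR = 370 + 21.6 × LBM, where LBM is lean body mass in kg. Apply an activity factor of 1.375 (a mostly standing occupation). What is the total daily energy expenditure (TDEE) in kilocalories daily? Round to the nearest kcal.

1836 kilocalories daily

LBM = 74.5 × (1 − 0.4) = 44.7 kg. Katch-McArdle: BMR = 370 + 21.6 × 44.7 = 1335.52 kcal/day.
TEE = BMR × activity factor = 1335.52 × 1.375 = 1836.34 kcal/day.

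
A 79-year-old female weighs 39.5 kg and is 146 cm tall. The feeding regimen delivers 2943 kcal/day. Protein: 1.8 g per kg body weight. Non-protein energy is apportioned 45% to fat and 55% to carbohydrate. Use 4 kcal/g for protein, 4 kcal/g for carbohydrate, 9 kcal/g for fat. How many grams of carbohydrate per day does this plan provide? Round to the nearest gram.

Protein = 1.8 × 39.5 = 71.1 g → 71.1 × 4 = 284.4 kcal.
Non-protein calories = 2943 − 284.4 = 2658.6 kcal.
Fat: 45% × 2658.6 = 1196.37 kcal; carbohydrate: 1462.23 kcal.
Carbohydrate: 1462.23 kcal ÷ 4 kcal/g = 365.5575 g.

366 g/day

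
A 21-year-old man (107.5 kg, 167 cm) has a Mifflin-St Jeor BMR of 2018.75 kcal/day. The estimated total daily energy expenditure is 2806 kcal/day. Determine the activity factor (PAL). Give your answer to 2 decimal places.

Activity factor = TEE ÷ BMR = 2806 ÷ 2018.75 = 1.39.

1.39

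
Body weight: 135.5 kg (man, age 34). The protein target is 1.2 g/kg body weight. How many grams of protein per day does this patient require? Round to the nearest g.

163 g/day

Protein = 1.2 g/kg × 135.5 kg = 162.6 g/day.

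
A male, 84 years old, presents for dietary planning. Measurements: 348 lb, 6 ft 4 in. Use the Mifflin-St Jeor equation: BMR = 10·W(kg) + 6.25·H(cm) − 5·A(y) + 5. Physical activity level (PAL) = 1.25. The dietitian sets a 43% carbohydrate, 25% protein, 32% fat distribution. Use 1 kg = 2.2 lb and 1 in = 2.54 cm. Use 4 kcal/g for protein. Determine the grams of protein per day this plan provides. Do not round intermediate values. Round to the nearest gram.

Convert to metric: weight = 348 ÷ 2.2 = 158.1818 kg; height = (6×12 + 4) × 2.54 = 76 × 2.54 = 193.04 cm.
Mifflin-St Jeor (male): BMR = 10(158.1818) + 6.25(193.04) − 5(84) + 5 = 1581.8182 + 1206.5 − 420 + 5 = 2373.3182 kcal/day.
TEE = 2373.3182 × 1.25 = 2966.6477 kcal/day.
Protein energy = 25% × 2966.6477 = 741.6619 kcal.
Protein = 741.6619 ÷ 4 kcal/g = 185.4155 g.

185 g/day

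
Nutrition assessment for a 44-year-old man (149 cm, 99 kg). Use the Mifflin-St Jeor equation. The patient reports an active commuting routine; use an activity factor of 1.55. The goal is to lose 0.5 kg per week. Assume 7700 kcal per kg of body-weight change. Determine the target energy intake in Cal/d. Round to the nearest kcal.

2095 Cal/d

Mifflin-St Jeor (male): BMR = 10(99) + 6.25(149) − 5(44) + 5 = 990 + 931.25 − 220 + 5 = 1706.25 kcal/day.
TEE = 1706.25 × 1.55 = 2644.6875 kcal/day.
Required daily deficit = 0.5 × 7700 ÷ 7 = 550 kcal/day.
Target intake = 2644.6875 − 550 = 2094.6875 kcal/day.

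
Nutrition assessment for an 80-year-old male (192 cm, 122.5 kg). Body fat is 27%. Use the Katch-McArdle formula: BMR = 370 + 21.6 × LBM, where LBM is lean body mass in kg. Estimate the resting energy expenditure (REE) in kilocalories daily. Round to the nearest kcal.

2302 kilocalories daily

LBM = 122.5 × (1 − 0.27) = 89.425 kg. Katch-McArdle: BMR = 370 + 21.6 × 89.425 = 2301.58 kcal/day.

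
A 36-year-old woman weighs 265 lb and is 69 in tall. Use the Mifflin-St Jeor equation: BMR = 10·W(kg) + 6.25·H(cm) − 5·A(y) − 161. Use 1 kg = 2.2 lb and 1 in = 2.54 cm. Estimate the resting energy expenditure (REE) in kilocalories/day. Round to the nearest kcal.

1959 kilocalories/day

Convert to metric: weight = 265 ÷ 2.2 = 120.4545 kg; height = 69 × 2.54 = 175.26 cm.
Mifflin-St Jeor (female): BMR = 10(120.4545) + 6.25(175.26) − 5(36) − 161 = 1204.5455 + 1095.375 − 180 − 161 = 1958.9205 kcal/day.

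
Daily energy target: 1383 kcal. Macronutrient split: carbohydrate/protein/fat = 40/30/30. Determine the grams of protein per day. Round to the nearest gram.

104 g/day

Protein energy = 30% × 1383 = 414.9 kcal.
At 4 kcal/g: 414.9 ÷ 4 = 103.725 g.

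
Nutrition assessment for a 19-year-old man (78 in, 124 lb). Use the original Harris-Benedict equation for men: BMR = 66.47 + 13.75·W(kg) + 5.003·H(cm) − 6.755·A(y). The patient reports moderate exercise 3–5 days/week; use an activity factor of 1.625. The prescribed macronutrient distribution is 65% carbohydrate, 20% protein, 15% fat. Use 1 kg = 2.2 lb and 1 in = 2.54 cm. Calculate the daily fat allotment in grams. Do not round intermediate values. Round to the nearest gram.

Convert to metric: weight = 124 ÷ 2.2 = 56.3636 kg; height = 78 × 2.54 = 198.12 cm.
Harris-Benedict: BMR = 66.47 + 13.75(56.3636) + 5.003(198.12) − 6.755(19) = 1704.3194 kcal/day.
TEE = 1704.3194 × 1.625 = 2769.519 kcal/day.
Fat energy = 15% × 2769.519 = 415.4278 kcal.
Fat = 415.4278 ÷ 9 kcal/g = 46.1586 g.

46 g/day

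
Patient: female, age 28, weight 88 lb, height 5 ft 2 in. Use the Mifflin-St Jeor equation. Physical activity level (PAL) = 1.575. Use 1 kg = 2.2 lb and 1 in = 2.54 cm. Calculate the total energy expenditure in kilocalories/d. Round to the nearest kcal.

Convert to metric: weight = 88 ÷ 2.2 = 40 kg; height = (5×12 + 2) × 2.54 = 62 × 2.54 = 157.48 cm.
Mifflin-St Jeor (female): BMR = 10(40) + 6.25(157.48) − 5(28) − 161 = 400 + 984.25 − 140 − 161 = 1083.25 kcal/day.
TEE = BMR × activity factor = 1083.25 × 1.575 = 1706.1188 kcal/day.

1706 kilocalories/d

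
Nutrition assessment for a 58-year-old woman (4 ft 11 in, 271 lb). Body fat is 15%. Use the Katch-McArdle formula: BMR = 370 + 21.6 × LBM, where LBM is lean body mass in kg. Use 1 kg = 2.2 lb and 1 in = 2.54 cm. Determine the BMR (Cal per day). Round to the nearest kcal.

Convert to metric: weight = 271 ÷ 2.2 = 123.1818 kg; height = (4×12 + 11) × 2.54 = 59 × 2.54 = 149.86 cm.
LBM = 123.1818 × (1 − 0.15) = 104.7045 kg. Katch-McArdle: BMR = 370 + 21.6 × 104.7045 = 2631.6182 kcal/day.

2632 Cal per day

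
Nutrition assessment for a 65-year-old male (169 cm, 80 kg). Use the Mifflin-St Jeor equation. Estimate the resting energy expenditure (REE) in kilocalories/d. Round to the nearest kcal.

1536 kilocalories/d

Mifflin-St Jeor (male): BMR = 10(80) + 6.25(169) − 5(65) + 5 = 800 + 1056.25 − 325 + 5 = 1536.25 kcal/day.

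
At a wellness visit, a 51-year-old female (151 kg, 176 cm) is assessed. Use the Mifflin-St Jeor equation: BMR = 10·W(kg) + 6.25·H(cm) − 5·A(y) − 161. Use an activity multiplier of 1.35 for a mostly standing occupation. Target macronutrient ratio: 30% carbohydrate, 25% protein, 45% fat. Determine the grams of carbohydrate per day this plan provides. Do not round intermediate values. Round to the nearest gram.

222 g/day

Mifflin-St Jeor (female): BMR = 10(151) + 6.25(176) − 5(51) − 161 = 1510 + 1100 − 255 − 161 = 2194 kcal/day.
TEE = 2194 × 1.35 = 2961.9 kcal/day.
Carbohydrate energy = 30% × 2961.9 = 888.57 kcal.
Carbohydrate = 888.57 ÷ 4 kcal/g = 222.1425 g.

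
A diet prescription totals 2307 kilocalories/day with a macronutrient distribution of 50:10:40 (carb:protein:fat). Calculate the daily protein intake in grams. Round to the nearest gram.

Protein energy = 10% × 2307 = 230.7 kcal.
At 4 kcal/g: 230.7 ÷ 4 = 57.675 g.

58 g/day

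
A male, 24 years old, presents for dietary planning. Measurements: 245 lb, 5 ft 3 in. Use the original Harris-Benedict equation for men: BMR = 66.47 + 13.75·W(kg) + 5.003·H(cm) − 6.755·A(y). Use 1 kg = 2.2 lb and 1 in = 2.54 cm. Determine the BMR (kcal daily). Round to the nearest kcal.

2236 kcal daily

Convert to metric: weight = 245 ÷ 2.2 = 111.3636 kg; height = (5×12 + 3) × 2.54 = 63 × 2.54 = 160.02 cm.
Harris-Benedict: BMR = 66.47 + 13.75(111.3636) + 5.003(160.02) − 6.755(24) = 2236.1801 kcal/day.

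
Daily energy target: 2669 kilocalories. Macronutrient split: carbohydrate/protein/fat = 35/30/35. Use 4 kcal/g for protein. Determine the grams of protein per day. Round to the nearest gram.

Protein energy = 30% × 2669 = 800.7 kcal.
At 4 kcal/g: 800.7 ÷ 4 = 200.175 g.

200 g/day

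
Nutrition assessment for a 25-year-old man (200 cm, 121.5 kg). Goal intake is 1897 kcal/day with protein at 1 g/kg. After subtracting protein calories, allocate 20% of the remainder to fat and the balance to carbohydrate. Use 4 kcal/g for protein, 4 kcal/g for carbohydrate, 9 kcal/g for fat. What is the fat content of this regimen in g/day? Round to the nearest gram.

Protein = 1 × 121.5 = 121.5 g → 121.5 × 4 = 486 kcal.
Non-protein calories = 1897 − 486 = 1411 kcal.
Fat: 20% × 1411 = 282.2 kcal; carbohydrate: 1128.8 kcal.
Fat: 282.2 kcal ÷ 9 kcal/g = 31.3556 g.

31 g/day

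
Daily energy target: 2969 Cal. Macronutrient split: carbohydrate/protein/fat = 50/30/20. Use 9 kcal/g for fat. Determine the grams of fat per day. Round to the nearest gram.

Fat energy = 20% × 2969 = 593.8 kcal.
At 9 kcal/g: 593.8 ÷ 9 = 65.9778 g.

66 g/day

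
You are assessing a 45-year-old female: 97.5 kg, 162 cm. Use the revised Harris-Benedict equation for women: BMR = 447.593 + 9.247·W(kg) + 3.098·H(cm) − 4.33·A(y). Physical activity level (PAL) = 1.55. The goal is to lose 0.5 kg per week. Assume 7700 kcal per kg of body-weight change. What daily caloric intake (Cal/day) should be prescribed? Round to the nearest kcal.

Harris-Benedict: BMR = 447.593 + 9.247(97.5) + 3.098(162) − 4.33(45) = 1656.2015 kcal/day.
TEE = 1656.2015 × 1.55 = 2567.1123 kcal/day.
Required daily deficit = 0.5 × 7700 ÷ 7 = 550 kcal/day.
Target intake = 2567.1123 − 550 = 2017.1123 kcal/day.

2017 Cal/day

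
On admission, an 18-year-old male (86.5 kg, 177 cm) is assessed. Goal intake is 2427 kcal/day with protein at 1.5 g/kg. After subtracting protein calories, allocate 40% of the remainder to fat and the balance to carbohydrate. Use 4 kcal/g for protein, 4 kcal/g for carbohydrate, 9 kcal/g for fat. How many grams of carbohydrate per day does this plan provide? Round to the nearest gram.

Protein = 1.5 × 86.5 = 129.75 g → 129.75 × 4 = 519 kcal.
Non-protein calories = 2427 − 519 = 1908 kcal.
Fat: 40% × 1908 = 763.2 kcal; carbohydrate: 1144.8 kcal.
Carbohydrate: 1144.8 kcal ÷ 4 kcal/g = 286.2 g.

286 g/day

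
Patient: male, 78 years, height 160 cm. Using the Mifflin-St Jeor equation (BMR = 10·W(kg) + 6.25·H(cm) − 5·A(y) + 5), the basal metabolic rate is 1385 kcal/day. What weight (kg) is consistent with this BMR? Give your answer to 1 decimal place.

77.0 kg

1385 = 10·W + 6.25(160) − 5(78) + 5
10·W = 1385 − 615 = 770, so W = 77 kg.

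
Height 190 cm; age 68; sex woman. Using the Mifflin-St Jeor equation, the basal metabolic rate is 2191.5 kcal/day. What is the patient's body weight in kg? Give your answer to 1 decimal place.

2191.5 = 10·W + 6.25(190) − 5(68) − 161
10·W = 2191.5 − 686.5 = 1505, so W = 150.5 kg.

150.5 kg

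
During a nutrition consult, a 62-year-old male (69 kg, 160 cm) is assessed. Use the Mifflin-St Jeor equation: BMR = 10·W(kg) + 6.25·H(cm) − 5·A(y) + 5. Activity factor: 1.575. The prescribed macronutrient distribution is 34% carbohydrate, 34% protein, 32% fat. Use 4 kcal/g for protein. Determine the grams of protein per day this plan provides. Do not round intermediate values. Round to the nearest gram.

185 g/day

Mifflin-St Jeor (male): BMR = 10(69) + 6.25(160) − 5(62) + 5 = 690 + 1000 − 310 + 5 = 1385 kcal/day.
TEE = 1385 × 1.575 = 2181.375 kcal/day.
Protein energy = 34% × 2181.375 = 741.6675 kcal.
Protein = 741.6675 ÷ 4 kcal/g = 185.4169 g.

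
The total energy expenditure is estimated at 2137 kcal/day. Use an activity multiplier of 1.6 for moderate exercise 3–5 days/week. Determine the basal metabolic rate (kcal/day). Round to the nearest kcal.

1336 kcal/day

BMR = TEE ÷ activity factor = 2137 ÷ 1.6 = 1335.625 kcal/day.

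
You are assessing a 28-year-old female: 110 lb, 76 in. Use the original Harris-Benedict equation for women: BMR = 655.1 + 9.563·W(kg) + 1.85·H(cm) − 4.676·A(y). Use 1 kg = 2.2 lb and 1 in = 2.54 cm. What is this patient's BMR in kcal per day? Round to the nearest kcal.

Convert to metric: weight = 110 ÷ 2.2 = 50 kg; height = 76 × 2.54 = 193.04 cm.
Harris-Benedict: BMR = 655.1 + 9.563(50) + 1.85(193.04) − 4.676(28) = 1359.446 kcal/day.

1359 kcal per day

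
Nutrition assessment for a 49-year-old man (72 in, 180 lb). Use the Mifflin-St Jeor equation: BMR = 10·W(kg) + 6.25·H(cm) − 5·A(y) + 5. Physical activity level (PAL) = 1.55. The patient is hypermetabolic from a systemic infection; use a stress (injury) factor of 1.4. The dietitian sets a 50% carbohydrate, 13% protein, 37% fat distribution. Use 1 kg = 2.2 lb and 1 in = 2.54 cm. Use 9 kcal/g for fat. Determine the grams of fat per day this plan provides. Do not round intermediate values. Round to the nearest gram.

154 g/day

Convert to metric: weight = 180 ÷ 2.2 = 81.8182 kg; height = 72 × 2.54 = 182.88 cm.
Mifflin-St Jeor (male): BMR = 10(81.8182) + 6.25(182.88) − 5(49) + 5 = 818.1818 + 1143 − 245 + 5 = 1721.1818 kcal/day.
TEE = 1721.1818 × 1.55 = 2667.8318 kcal/day.
With stress factor 1.4: 2667.8318 × 1.4 = 3734.9645 kcal/day.
Fat energy = 37% × 3734.9645 = 1381.9369 kcal.
Fat = 1381.9369 ÷ 9 kcal/g = 153.5485 g.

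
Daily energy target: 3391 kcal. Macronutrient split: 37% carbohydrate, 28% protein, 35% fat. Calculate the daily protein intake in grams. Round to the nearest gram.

237 g/day

Protein energy = 28% × 3391 = 949.48 kcal.
At 4 kcal/g: 949.48 ÷ 4 = 237.37 g.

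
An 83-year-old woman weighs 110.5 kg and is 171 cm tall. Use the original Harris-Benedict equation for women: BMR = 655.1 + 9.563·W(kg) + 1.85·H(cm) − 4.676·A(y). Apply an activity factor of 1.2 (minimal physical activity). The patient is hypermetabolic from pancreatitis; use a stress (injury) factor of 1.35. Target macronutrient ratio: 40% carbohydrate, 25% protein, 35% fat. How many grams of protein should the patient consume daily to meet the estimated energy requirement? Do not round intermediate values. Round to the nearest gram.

Harris-Benedict: BMR = 655.1 + 9.563(110.5) + 1.85(171) − 4.676(83) = 1640.0535 kcal/day.
TEE = 1640.0535 × 1.2 = 1968.0642 kcal/day.
With stress factor 1.35: 1968.0642 × 1.35 = 2656.8867 kcal/day.
Protein energy = 25% × 2656.8867 = 664.2217 kcal.
Protein = 664.2217 ÷ 4 kcal/g = 166.0554 g.

166 g/day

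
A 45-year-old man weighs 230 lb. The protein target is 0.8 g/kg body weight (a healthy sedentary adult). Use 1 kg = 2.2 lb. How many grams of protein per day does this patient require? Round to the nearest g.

84 g/day

Weight in kg = 230 ÷ 2.2 = 104.5455 kg.
Protein = 0.8 g/kg × 104.5455 kg = 83.6364 g/day.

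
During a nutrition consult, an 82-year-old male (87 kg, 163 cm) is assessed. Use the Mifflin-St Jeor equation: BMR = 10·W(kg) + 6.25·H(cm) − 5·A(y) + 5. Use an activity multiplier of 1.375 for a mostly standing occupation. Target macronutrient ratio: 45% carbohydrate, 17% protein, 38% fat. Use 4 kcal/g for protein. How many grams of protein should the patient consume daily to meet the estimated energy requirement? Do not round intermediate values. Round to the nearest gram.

87 g/day

Mifflin-St Jeor (male): BMR = 10(87) + 6.25(163) − 5(82) + 5 = 870 + 1018.75 − 410 + 5 = 1483.75 kcal/day.
TEE = 1483.75 × 1.375 = 2040.1563 kcal/day.
Protein energy = 17% × 2040.1563 = 346.8266 kcal.
Protein = 346.8266 ÷ 4 kcal/g = 86.7066 g.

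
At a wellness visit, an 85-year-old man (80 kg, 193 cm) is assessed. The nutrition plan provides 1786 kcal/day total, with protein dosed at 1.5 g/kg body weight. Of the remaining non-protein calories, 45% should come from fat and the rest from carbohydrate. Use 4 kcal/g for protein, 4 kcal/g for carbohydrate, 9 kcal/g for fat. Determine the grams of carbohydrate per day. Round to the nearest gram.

Protein = 1.5 × 80 = 120 g → 120 × 4 = 480 kcal.
Non-protein calories = 1786 − 480 = 1306 kcal.
Fat: 45% × 1306 = 587.7 kcal; carbohydrate: 718.3 kcal.
Carbohydrate: 718.3 kcal ÷ 4 kcal/g = 179.575 g.

180 g/day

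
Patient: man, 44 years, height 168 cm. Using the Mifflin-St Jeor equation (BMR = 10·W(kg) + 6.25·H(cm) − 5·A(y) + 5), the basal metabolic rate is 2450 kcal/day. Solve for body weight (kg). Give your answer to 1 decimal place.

2450 = 10·W + 6.25(168) − 5(44) + 5
10·W = 2450 − 835 = 1615, so W = 161.5 kg.

161.5 kg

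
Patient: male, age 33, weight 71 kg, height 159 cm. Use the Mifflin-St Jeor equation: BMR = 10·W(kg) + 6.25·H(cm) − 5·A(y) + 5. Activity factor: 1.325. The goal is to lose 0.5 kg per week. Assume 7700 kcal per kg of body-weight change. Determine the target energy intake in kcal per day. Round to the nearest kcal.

Mifflin-St Jeor (male): BMR = 10(71) + 6.25(159) − 5(33) + 5 = 710 + 993.75 − 165 + 5 = 1543.75 kcal/day.
TEE = 1543.75 × 1.325 = 2045.4688 kcal/day.
Required daily deficit = 0.5 × 7700 ÷ 7 = 550 kcal/day.
Target intake = 2045.4688 − 550 = 1495.4688 kcal/day.

1495 kcal per day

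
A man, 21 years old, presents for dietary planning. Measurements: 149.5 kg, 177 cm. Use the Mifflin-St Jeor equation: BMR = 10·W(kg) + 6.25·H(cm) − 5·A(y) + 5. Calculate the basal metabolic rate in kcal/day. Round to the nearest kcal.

Mifflin-St Jeor (male): BMR = 10(149.5) + 6.25(177) − 5(21) + 5 = 1495 + 1106.25 − 105 + 5 = 2501.25 kcal/day.

2501 kcal/day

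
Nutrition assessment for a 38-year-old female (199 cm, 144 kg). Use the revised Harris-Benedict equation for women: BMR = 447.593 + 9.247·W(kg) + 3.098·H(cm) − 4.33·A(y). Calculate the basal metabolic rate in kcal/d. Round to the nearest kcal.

2231 kcal/d

Harris-Benedict: BMR = 447.593 + 9.247(144) + 3.098(199) − 4.33(38) = 2231.123 kcal/day.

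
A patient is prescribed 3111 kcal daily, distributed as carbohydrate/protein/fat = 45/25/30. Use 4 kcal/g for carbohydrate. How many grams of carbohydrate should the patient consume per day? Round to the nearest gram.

350 g/day

Carbohydrate energy = 45% × 3111 = 1399.95 kcal.
At 4 kcal/g: 1399.95 ÷ 4 = 349.9875 g.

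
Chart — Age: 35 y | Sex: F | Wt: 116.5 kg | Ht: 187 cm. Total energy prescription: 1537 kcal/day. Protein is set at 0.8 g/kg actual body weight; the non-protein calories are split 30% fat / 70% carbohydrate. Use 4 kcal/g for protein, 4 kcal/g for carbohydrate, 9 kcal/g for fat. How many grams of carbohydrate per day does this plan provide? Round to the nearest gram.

204 g/day

Protein = 0.8 × 116.5 = 93.2 g → 93.2 × 4 = 372.8 kcal.
Non-protein calories = 1537 − 372.8 = 1164.2 kcal.
Fat: 30% × 1164.2 = 349.26 kcal; carbohydrate: 814.94 kcal.
Carbohydrate: 814.94 kcal ÷ 4 kcal/g = 203.735 g.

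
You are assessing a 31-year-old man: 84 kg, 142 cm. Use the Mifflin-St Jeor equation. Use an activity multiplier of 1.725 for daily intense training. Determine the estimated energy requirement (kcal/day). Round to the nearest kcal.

2721 kcal/day

Mifflin-St Jeor (male): BMR = 10(84) + 6.25(142) − 5(31) + 5 = 840 + 887.5 − 155 + 5 = 1577.5 kcal/day.
TEE = BMR × activity factor = 1577.5 × 1.725 = 2721.1875 kcal/day.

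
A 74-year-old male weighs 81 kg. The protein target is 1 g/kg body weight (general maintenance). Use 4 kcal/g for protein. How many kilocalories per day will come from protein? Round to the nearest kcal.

324 kcal/day

Protein = 1 g/kg × 81 kg = 81 g/day.
Protein energy = 81 g × 4 kcal/g = 324 kcal/day.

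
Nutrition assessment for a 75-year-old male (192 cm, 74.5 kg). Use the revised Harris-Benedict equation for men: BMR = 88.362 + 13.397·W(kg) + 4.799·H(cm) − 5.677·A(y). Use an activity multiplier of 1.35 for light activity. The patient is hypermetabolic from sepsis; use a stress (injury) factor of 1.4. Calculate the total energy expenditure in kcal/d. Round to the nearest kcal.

Harris-Benedict: BMR = 88.362 + 13.397(74.5) + 4.799(192) − 5.677(75) = 1582.0715 kcal/day.
TEE = BMR × activity factor = 1582.0715 × 1.35 = 2135.7965 kcal/day.
Apply stress factor: 2135.7965 × 1.4 = 2990.1151 kcal/day.

2990 kcal/d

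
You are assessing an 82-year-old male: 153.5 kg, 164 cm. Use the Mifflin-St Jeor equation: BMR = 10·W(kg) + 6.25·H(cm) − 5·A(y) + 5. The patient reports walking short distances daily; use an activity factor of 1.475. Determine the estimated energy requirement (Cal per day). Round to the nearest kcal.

3179 Cal per day

Mifflin-St Jeor (male): BMR = 10(153.5) + 6.25(164) − 5(82) + 5 = 1535 + 1025 − 410 + 5 = 2155 kcal/day.
TEE = BMR × activity factor = 2155 × 1.475 = 3178.625 kcal/day.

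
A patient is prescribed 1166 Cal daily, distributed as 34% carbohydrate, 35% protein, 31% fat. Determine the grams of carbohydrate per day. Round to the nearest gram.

99 g/day

Carbohydrate energy = 34% × 1166 = 396.44 kcal.
At 4 kcal/g: 396.44 ÷ 4 = 99.11 g.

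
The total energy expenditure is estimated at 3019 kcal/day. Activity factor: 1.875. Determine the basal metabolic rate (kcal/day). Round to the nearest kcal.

BMR = TEE ÷ activity factor = 3019 ÷ 1.875 = 1610.1333 kcal/day.

1610 kcal/day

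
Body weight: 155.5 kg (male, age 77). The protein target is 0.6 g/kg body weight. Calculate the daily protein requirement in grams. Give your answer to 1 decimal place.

93.3 g/day

Protein = 0.6 g/kg × 155.5 kg = 93.3 g/day.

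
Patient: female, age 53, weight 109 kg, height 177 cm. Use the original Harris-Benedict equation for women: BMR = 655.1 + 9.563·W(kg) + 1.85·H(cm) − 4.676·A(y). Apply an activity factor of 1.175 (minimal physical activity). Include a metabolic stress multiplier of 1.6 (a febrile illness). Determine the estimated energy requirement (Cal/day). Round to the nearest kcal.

Harris-Benedict: BMR = 655.1 + 9.563(109) + 1.85(177) − 4.676(53) = 1777.089 kcal/day.
TEE = BMR × activity factor = 1777.089 × 1.175 = 2088.0796 kcal/day.
Apply stress factor: 2088.0796 × 1.6 = 3340.9273 kcal/day.

3341 Cal/day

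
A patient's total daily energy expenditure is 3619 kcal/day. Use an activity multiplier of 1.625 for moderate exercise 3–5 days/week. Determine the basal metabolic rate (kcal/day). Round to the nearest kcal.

2227 kcal/day

BMR = TEE ÷ activity factor = 3619 ÷ 1.625 = 2227.0769 kcal/day.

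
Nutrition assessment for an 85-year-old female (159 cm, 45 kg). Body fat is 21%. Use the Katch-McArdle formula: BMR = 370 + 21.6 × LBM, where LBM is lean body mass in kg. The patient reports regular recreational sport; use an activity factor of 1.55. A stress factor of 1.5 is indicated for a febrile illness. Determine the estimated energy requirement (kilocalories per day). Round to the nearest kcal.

LBM = 45 × (1 − 0.21) = 35.55 kg. Katch-McArdle: BMR = 370 + 21.6 × 35.55 = 1137.88 kcal/day.
TEE = BMR × activity factor = 1137.88 × 1.55 = 1763.714 kcal/day.
Apply stress factor: 1763.714 × 1.5 = 2645.571 kcal/day.

2646 kilocalories per day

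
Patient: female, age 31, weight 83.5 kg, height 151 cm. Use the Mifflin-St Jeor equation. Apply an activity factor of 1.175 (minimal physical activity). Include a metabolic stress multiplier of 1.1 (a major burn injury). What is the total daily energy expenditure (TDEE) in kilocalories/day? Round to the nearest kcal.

Mifflin-St Jeor (female): BMR = 10(83.5) + 6.25(151) − 5(31) − 161 = 835 + 943.75 − 155 − 161 = 1462.75 kcal/day.
TEE = BMR × activity factor = 1462.75 × 1.175 = 1718.7313 kcal/day.
Apply stress factor: 1718.7313 × 1.1 = 1890.6044 kcal/day.

1891 kilocalories/day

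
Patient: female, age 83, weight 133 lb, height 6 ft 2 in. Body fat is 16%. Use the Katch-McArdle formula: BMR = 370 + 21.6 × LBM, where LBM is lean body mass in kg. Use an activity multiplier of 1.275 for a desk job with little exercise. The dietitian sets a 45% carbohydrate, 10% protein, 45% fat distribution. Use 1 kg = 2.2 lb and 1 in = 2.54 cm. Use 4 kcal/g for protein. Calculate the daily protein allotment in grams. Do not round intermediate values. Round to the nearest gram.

Convert to metric: weight = 133 ÷ 2.2 = 60.4545 kg; height = (6×12 + 2) × 2.54 = 74 × 2.54 = 187.96 cm.
LBM = 60.4545 × (1 − 0.16) = 50.7818 kg. Katch-McArdle: BMR = 370 + 21.6 × 50.7818 = 1466.8873 kcal/day.
TEE = 1466.8873 × 1.275 = 1870.2813 kcal/day.
Protein energy = 10% × 1870.2813 = 187.0281 kcal.
Protein = 187.0281 ÷ 4 kcal/g = 46.757 g.

47 g/day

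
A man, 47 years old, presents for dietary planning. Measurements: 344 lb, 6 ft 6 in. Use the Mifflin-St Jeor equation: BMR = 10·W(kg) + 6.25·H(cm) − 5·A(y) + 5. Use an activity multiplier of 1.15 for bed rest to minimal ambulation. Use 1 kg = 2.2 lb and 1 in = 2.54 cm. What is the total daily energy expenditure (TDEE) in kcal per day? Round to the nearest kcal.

2958 kcal per day

Convert to metric: weight = 344 ÷ 2.2 = 156.3636 kg; height = (6×12 + 6) × 2.54 = 78 × 2.54 = 198.12 cm.
Mifflin-St Jeor (male): BMR = 10(156.3636) + 6.25(198.12) − 5(47) + 5 = 1563.6364 + 1238.25 − 235 + 5 = 2571.8864 kcal/day.
TEE = BMR × activity factor = 2571.8864 × 1.15 = 2957.6693 kcal/day.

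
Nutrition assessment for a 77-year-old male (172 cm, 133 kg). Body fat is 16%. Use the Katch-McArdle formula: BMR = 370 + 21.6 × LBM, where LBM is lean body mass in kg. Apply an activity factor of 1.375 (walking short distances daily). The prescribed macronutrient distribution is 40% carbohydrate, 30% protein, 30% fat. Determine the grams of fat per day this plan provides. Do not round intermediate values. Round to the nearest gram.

LBM = 133 × (1 − 0.16) = 111.72 kg. Katch-McArdle: BMR = 370 + 21.6 × 111.72 = 2783.152 kcal/day.
TEE = 2783.152 × 1.375 = 3826.834 kcal/day.
Fat energy = 30% × 3826.834 = 1148.0502 kcal.
Fat = 1148.0502 ÷ 9 kcal/g = 127.5611 g.

128 g/day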